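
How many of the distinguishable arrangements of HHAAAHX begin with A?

With the first slot taken by A, it remains to arrange the other 6 letters (HHAAHX).
Those 6 letters have A appearing twice and H appearing 3 times, giving (6)!/(3!·2!) = 60.

60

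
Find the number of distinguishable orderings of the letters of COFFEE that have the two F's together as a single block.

60

Treat the 2 copies of F as a single block. The multiset to arrange is then {FF, C, E, E, O}, 5 items in all.
That gives (5)!/(2!) = 60 arrangements.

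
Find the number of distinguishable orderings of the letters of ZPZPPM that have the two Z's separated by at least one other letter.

There are 6!/(3!·2!) = 60 arrangements of ZPZPPM in total.
Arrangements with the Z's together: treat ZZ as one letter, giving (5)!/(3!) = 20.
Hence 60 − 20 = 40.

40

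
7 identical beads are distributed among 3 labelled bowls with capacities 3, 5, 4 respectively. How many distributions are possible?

Without the upper bounds there are C(9,2) = 36 ways to split 7 among 3 bowls.
Subtract solutions that violate a single cap (substitute x_i' = x_i − (cap_i+1)): x_1 ≥ 4 gives C(5,2) = 10; x_2 ≥ 6 gives C(3,2) = 3; x_3 ≥ 5 gives C(4,2) = 6. Together 19.
No two caps can be exceeded simultaneously, so the pair terms are all 0.
By inclusion–exclusion the count is 36 − 19 + 0 = 17.

17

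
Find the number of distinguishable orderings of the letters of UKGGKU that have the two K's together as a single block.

30

Treat the 2 copies of K as a single block. The multiset to arrange is then {KK, G, G, U, U}, 5 items in all.
That gives (5)!/(2!·2!) = 30 arrangements.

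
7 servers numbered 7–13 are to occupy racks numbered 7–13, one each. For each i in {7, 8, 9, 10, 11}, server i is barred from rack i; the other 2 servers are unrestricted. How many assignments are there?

2428

Let Aᵢ (for 7 ≤ i ≤ 11) be the placements that put server i in its forbidden rack. Any j of these fix j positions, leaving (7−j)! ways to fill the rest, and there are C(5,j) ways to pick which j.
By inclusion–exclusion, the number of valid placements is Σ_{j=0}^{5} (−1)^j C(5,j)·(7−j)!.
Computing: 5040 − 3600 + 1200 − 240 + 30 − 2 = 2428.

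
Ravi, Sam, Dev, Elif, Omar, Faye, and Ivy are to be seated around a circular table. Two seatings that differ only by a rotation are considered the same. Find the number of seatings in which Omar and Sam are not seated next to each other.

Without the restriction there are (6)! = 720 seatings.
Seatings with Omar beside Sam: treat them as a block with 2 internal orders, giving 2 × (5)! = 240.
Subtracting, 720 − 240 = 480.

480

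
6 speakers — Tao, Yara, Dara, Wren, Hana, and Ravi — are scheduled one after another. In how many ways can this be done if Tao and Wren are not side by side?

480

Of the 6! = 720 arrangements, those with Tao and Wren adjacent number 2 × 5! = 240 (treat the pair as a block with 2 internal orders).
So 720 − 240 = 480 arrangements keep them apart.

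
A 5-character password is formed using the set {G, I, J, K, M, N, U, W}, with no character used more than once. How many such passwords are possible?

6720

Choose and order 5 of the 8 symbols: the first character has 8 options, the next 7, and so on down to 4.
8 × 7 × 6 × 5 × 4 = 6720.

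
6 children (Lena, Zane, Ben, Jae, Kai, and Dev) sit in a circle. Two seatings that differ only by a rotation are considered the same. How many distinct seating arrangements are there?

Around a circle, 6 distinct people have 6!/6 = (5)! = 120 rotationally distinct seatings.

120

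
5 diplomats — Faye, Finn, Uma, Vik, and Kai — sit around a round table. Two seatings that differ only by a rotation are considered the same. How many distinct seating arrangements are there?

Fix one person's seat to break rotational symmetry; the remaining 4 people can be arranged in (4)! = 24 ways.

24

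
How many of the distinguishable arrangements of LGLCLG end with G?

20

Fix G in the last position and arrange the remaining 5 letters.
Those 5 letters have L appearing 3 times, giving (5)!/(3!) = 20.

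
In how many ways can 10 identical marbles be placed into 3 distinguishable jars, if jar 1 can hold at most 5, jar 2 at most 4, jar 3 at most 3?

Without the upper bounds there are C(12,2) = 66 ways to split 10 among 3 jars.
Subtract solutions that violate a single cap (substitute x_i' = x_i − (cap_i+1)): x_1 ≥ 6 gives C(6,2) = 15; x_2 ≥ 5 gives C(7,2) = 21; x_3 ≥ 4 gives C(8,2) = 28. Together 64.
Add back pairs where two caps are both exceeded: 0 + 1 + 3 = 4.
By inclusion–exclusion the count is 66 − 64 + 4 = 6.

6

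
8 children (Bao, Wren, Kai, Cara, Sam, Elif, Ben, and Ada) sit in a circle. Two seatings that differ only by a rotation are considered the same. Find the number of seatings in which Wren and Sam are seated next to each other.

Treat {Wren, Sam} as one unit (2 internal orders) and seat the resulting 7 units around the table: (6)! circular arrangements.
So 2 × (6)! = 2 × 720 = 1440.

1440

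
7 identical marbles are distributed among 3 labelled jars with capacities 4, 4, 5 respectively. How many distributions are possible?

21

Ignoring the caps, the number of non-negative solutions to x_1+…+x_3 = 7 is C(9,2) = 36.
Subtract solutions that violate a single cap (substitute x_i' = x_i − (cap_i+1)): x_1 ≥ 5 gives C(4,2) = 6; x_2 ≥ 5 gives C(4,2) = 6; x_3 ≥ 6 gives C(3,2) = 3. Together 15.
No two caps can be exceeded simultaneously, so the pair terms are all 0.
By inclusion–exclusion the count is 36 − 15 + 0 = 21.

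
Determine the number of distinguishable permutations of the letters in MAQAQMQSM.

5040

The 9 letters of MAQAQMQSM have repeats: A appearing twice, M appearing 3 times, and Q appearing 3 times.
Dividing 9! = 362880 by 3!·3!·2! = 72 for the repeated letters gives 5040.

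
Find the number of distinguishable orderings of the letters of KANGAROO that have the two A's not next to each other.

There are 8!/(2!·2!) = 10080 arrangements of KANGAROO in total.
If the two A's are adjacent, glue them into one block, leaving 7 items to arrange: (7)!/(2!) = 2520 ways.
Hence 10080 − 2520 = 7560.

7560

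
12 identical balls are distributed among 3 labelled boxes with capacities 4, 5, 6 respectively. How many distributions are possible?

10

Ignoring the caps, the number of non-negative solutions to x_1+…+x_3 = 12 is C(14,2) = 91.
Subtract solutions that violate a single cap (substitute x_i' = x_i − (cap_i+1)): x_1 ≥ 5 gives C(9,2) = 36; x_2 ≥ 6 gives C(8,2) = 28; x_3 ≥ 7 gives C(7,2) = 21. Together 85.
Add back pairs where two caps are both exceeded: 3 + 1 + 0 = 4.
By inclusion–exclusion the count is 91 − 85 + 4 = 10.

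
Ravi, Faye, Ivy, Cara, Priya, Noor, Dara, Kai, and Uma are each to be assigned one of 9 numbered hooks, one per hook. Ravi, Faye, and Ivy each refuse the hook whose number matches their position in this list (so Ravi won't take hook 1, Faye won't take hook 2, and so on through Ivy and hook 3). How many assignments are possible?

Let Aᵢ (for i ∈ {1, 2, 3}) be the placements that put person i in their forbidden hook. Any j of these fix j positions, leaving (9−j)! ways to fill the rest, and there are C(3,j) ways to pick which j.
By inclusion–exclusion, the number of valid placements is Σ_{j=0}^{3} (−1)^j C(3,j)·(9−j)!.
Computing: 362880 − 120960 + 15120 − 720 = 256320.

256320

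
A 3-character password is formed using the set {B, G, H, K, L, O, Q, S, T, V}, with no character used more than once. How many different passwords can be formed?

720

With no repetition, fill the 3 characters in order: 10 choices, then 9, down to 8.
That product is 10 × 9 × 8 = 720.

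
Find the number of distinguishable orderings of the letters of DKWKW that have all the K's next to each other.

12

Treat the 2 copies of K as a single block. The multiset to arrange is then {KK, D, W, W}, 4 items in all.
That gives (4)!/(2!) = 12 arrangements.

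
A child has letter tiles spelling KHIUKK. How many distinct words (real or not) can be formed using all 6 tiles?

120

The 6 letters of KHIUKK have repeats: K appearing 3 times.
So there are 6! / (3!) = 120 distinguishable arrangements.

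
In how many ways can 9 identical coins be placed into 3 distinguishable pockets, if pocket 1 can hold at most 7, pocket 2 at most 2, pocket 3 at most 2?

Ignoring the caps, the number of non-negative solutions to x_1+…+x_3 = 9 is C(11,2) = 55.
Subtract solutions that violate a single cap (substitute x_i' = x_i − (cap_i+1)): x_1 ≥ 8 gives C(3,2) = 3; x_2 ≥ 3 gives C(8,2) = 28; x_3 ≥ 3 gives C(8,2) = 28. Together 59.
Add back pairs where two caps are both exceeded: 0 + 0 + 10 = 10.
By inclusion–exclusion the count is 55 − 59 + 10 = 6.

6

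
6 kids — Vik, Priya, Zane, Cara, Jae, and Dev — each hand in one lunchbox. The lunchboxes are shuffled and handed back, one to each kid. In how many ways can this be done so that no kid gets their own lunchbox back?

265

Let Aᵢ be the assignments in which kid i gets their own lunchbox. We want the size of the complement of A₁∪…∪A_6.
By inclusion–exclusion this is Σ_{j=0}^{6} (−1)^j C(6,j)·(6−j)!.
Computing: 720 − 720 + 360 − 120 + 30 − 6 + 1 = 265.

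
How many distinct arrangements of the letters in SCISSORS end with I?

210

Fix I in the last position and arrange the remaining 7 letters.
Those 7 letters have S appearing 4 times, giving (7)!/(4!) = 210.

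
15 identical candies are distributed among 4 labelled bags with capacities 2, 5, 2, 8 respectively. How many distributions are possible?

Without the upper bounds there are C(18,3) = 816 ways to split 15 among 4 bags.
Subtract solutions that violate a single cap (substitute x_i' = x_i − (cap_i+1)): x_1 ≥ 3 gives C(15,3) = 455; x_2 ≥ 6 gives C(12,3) = 220; x_3 ≥ 3 gives C(15,3) = 455; x_4 ≥ 9 gives C(9,3) = 84. Together 1214.
Add back pairs where two caps are both exceeded: 84 + 220 + 20 + 84 + 1 + 20 = 429.
Subtract triples: 20 + 0 + 1 + 0 = 21.
By inclusion–exclusion the count is 816 − 1214 + 429 − 21 = 10.

10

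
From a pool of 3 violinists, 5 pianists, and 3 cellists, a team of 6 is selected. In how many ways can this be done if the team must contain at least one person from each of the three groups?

Unrestricted: C(11,6) = 462 ways to pick any 6 of the 11.
Subtract selections that omit an entire group: no violinists → C(8,6) = 28; no pianists → C(6,6) = 1; no cellists → C(8,6) = 28.
Add back selections omitting two groups (i.e. drawn from a single group): C(3,6) + C(5,6) + C(3,6) = 0.
By inclusion–exclusion: 462 − 57 + 0 = 405.

405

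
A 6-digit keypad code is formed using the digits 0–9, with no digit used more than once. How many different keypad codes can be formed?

151200

Choose and order 6 of the 10 symbols: the first digit has 10 options, the next 9, and so on down to 5.
10 × 9 × 8 × 7 × 6 × 5 = 151200.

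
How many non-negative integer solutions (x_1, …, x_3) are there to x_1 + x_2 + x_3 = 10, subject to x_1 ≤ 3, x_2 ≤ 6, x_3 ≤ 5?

Ignoring the caps, the number of non-negative solutions to x_1+…+x_3 = 10 is C(12,2) = 66.
Subtract solutions that violate a single cap (substitute x_i' = x_i − (cap_i+1)): x_1 ≥ 4 gives C(8,2) = 28; x_2 ≥ 7 gives C(5,2) = 10; x_3 ≥ 6 gives C(6,2) = 15. Together 53.
Add back pairs where two caps are both exceeded: 0 + 1 + 0 = 1.
By inclusion–exclusion the count is 66 − 53 + 1 = 14.

14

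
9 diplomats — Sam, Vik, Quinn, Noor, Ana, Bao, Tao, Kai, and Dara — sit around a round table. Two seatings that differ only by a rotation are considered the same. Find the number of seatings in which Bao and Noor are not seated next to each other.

Without the restriction there are (8)! = 40320 seatings.
Those with Bao next to Noor: fuse the pair into one unit and seat 8 units around a circle — 2·(7)! = 10080.
Subtracting, 40320 − 10080 = 30240.

30240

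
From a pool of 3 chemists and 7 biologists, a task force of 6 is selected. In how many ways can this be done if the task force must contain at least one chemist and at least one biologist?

203

Unrestricted: C(10,6) = 210 ways to pick any 6 of the 10.
Selections missing a whole group: no chemists → C(7,6) = 7; no biologists → C(3,6) = 0.
Both groups omitted at once is impossible, so 210 − 7 = 203.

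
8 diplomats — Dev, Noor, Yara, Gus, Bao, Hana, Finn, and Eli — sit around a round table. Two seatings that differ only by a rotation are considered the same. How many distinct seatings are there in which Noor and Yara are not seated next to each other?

3600

All circular seatings of 8 people number (7)! = 5040.
Those with Noor next to Yara: fuse the pair into one unit and seat 7 units around a circle — 2·(6)! = 1440.
Subtracting, 5040 − 1440 = 3600.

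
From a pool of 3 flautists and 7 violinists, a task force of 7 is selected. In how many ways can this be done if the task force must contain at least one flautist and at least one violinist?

Total 7-person selections from all 10: C(10,7) = 120.
Selections missing a whole group: no flautists → C(7,7) = 1; no violinists → C(3,7) = 0.
Both groups omitted at once is impossible, so 120 − 1 = 119.

119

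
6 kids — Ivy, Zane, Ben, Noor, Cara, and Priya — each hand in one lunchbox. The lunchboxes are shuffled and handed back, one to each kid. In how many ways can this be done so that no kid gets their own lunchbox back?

This is the derangement count D_6: permutations of 6 items with no fixed point.
By inclusion–exclusion this is Σ_{j=0}^{6} (−1)^j C(6,j)·(6−j)!.
Computing: 720 − 720 + 360 − 120 + 30 − 6 + 1 = 265.

265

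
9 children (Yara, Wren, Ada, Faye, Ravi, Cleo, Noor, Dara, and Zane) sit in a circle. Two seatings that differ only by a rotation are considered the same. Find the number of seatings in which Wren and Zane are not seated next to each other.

30240

All circular seatings of 9 people number (8)! = 40320.
Seatings with Wren beside Zane: treat them as a block with 2 internal orders, giving 2 × (7)! = 10080.
Subtracting, 40320 − 10080 = 30240.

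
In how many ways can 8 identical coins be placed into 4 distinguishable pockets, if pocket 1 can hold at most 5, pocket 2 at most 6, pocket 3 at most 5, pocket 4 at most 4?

By stars and bars, unrestricted non-negative solutions to x_1+…+x_4 = 8 number C(8+3,3) = 165.
Subtract solutions that violate a single cap (substitute x_i' = x_i − (cap_i+1)): x_1 ≥ 6 gives C(5,3) = 10; x_2 ≥ 7 gives C(4,3) = 4; x_3 ≥ 6 gives C(5,3) = 10; x_4 ≥ 5 gives C(6,3) = 20. Together 44.
No two caps can be exceeded simultaneously, so the pair terms are all 0.
By inclusion–exclusion the count is 165 − 44 + 0 = 121.

121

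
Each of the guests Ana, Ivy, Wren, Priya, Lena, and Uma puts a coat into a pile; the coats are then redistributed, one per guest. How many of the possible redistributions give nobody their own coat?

265

Count assignments avoiding every fixed point. For any j of the 6 guests fixed to their own coat, the other 6−j can be arranged in (6−j)! ways.
By inclusion–exclusion this is Σ_{j=0}^{6} (−1)^j C(6,j)·(6−j)!.
Computing: 720 − 720 + 360 − 120 + 30 − 6 + 1 = 265.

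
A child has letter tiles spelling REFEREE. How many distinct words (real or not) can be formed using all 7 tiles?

105

Letter multiplicities in REFEREE: E×4, F×1, R×2.
So there are 7! / (4!·2!) = 105 distinguishable arrangements.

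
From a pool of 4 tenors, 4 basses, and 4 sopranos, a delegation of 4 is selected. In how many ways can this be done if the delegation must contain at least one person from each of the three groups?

288

Unrestricted: C(12,4) = 495 ways to pick any 4 of the 12.
Subtract selections that omit an entire group: no tenors → C(8,4) = 70; no basses → C(8,4) = 70; no sopranos → C(8,4) = 70.
Add back selections omitting two groups (i.e. drawn from a single group): C(4,4) + C(4,4) + C(4,4) = 3.
By inclusion–exclusion: 495 − 210 + 3 = 288.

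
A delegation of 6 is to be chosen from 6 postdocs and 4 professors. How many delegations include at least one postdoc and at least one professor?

Total 6-person selections from all 10: C(10,6) = 210.
Selections missing a whole group: no postdocs → C(4,6) = 0; no professors → C(6,6) = 1.
Both groups omitted at once is impossible, so 210 − 1 = 209.

209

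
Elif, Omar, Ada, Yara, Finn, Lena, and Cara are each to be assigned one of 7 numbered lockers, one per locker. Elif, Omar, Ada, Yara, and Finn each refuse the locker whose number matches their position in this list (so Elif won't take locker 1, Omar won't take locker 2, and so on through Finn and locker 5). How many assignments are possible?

2428

Let Aᵢ (for 1 ≤ i ≤ 5) be the placements that put person i in their forbidden locker. Any j of these fix j positions, leaving (7−j)! ways to fill the rest, and there are C(5,j) ways to pick which j.
By inclusion–exclusion, the number of valid placements is Σ_{j=0}^{5} (−1)^j C(5,j)·(7−j)!.
Computing: 5040 − 3600 + 1200 − 240 + 30 − 2 = 2428.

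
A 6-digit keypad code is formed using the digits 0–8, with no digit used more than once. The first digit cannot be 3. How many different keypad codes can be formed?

53760

The first digit has 9−1 = 8 choices (anything except 3).
The remaining 5 digits are filled from the other 8 symbols without repetition: 8 × 7 × 6 × 5 × 4 = 6720.
Total: 8 × 6720 = 53760.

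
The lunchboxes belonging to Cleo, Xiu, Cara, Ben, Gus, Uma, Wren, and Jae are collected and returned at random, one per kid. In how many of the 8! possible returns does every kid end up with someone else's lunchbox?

Let Aᵢ be the assignments in which kid i gets their own lunchbox. We want the size of the complement of A₁∪…∪A_8.
By inclusion–exclusion this is Σ_{j=0}^{8} (−1)^j C(8,j)·(8−j)!.
Computing: 40320 − 40320 + 20160 − 6720 + 1680 − 336 + 56 − 8 + 1 = 14833.

14833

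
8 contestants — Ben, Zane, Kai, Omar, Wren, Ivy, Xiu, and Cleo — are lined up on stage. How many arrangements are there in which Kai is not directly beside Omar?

30240

Of the 8! = 40320 arrangements, those with Kai and Omar adjacent number 2 × 7! = 10080 (treat the pair as a block with 2 internal orders).
Complementary counting: 40320 − 10080 = 30240.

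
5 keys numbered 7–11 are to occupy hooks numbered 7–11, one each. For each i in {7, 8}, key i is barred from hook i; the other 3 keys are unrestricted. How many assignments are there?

78

Let Aᵢ (for i ∈ {7, 8}) be the placements that put key i in its forbidden hook. Any j of these fix j positions, leaving (5−j)! ways to fill the rest, and there are C(2,j) ways to pick which j.
By inclusion–exclusion, the number of valid placements is Σ_{j=0}^{2} (−1)^j C(2,j)·(5−j)!.
Computing: 120 − 48 + 6 = 78.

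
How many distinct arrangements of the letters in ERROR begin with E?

With the first slot taken by E, it remains to arrange the other 4 letters (RROR).
Those 4 letters have R appearing 3 times, giving (4)!/(3!) = 4.

4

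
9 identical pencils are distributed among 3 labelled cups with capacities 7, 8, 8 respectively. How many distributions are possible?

Ignoring the caps, the number of non-negative solutions to x_1+…+x_3 = 9 is C(11,2) = 55.
Subtract solutions that violate a single cap (substitute x_i' = x_i − (cap_i+1)): x_1 ≥ 8 gives C(3,2) = 3; x_2 ≥ 9 gives C(2,2) = 1; x_3 ≥ 9 gives C(2,2) = 1. Together 5.
No two caps can be exceeded simultaneously, so the pair terms are all 0.
By inclusion–exclusion the count is 55 − 5 + 0 = 50.

50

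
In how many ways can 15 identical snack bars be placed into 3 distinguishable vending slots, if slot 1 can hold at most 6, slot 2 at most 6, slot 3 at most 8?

By stars and bars, unrestricted non-negative solutions to x_1+…+x_3 = 15 number C(15+2,2) = 136.
Subtract solutions that violate a single cap (substitute x_i' = x_i − (cap_i+1)): x_1 ≥ 7 gives C(10,2) = 45; x_2 ≥ 7 gives C(10,2) = 45; x_3 ≥ 9 gives C(8,2) = 28. Together 118.
Add back pairs where two caps are both exceeded: 3 + 0 + 0 = 3.
By inclusion–exclusion the count is 136 − 118 + 3 = 21.

21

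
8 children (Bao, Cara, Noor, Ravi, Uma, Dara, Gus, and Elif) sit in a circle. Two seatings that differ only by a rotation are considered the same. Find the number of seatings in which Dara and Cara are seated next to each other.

Glue Dara and Cara into a block (2 internal orders). Seating 7 units around a circle gives (6)! arrangements.
So 2 × (6)! = 2 × 720 = 1440.

1440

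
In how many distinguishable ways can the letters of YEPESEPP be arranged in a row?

Letter multiplicities in YEPESEPP: E×3, P×3, S×1, Y×1.
The number of distinct arrangements is 8!/(3!·3!) = 40320/36 = 1120.

1120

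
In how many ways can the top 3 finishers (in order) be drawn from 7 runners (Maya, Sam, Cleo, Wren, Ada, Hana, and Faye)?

210

There are 7 choices for 1st place, 6 for 2nd, and 5 for 3rd.
That gives 7 × 6 × 5 = 210.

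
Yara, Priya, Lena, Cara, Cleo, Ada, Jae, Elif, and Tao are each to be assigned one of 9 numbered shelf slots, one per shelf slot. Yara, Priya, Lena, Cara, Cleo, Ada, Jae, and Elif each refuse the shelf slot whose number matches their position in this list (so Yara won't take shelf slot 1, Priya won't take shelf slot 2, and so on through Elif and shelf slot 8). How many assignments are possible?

148329

Let Aᵢ (for 1 ≤ i ≤ 8) be the placements that put person i in their forbidden shelf slot. Any j of these fix j positions, leaving (9−j)! ways to fill the rest, and there are C(8,j) ways to pick which j.
By inclusion–exclusion, the number of valid placements is Σ_{j=0}^{8} (−1)^j C(8,j)·(9−j)!.
Computing: 362880 − 322560 + 141120 − 40320 + 8400 − 1344 + 168 − 16 + 1 = 148329.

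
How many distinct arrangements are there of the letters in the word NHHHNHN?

35

NHHHNHN has 7 letters with H appearing 4 times and N appearing 3 times.
So there are 7! / (4!·3!) = 35 distinguishable arrangements.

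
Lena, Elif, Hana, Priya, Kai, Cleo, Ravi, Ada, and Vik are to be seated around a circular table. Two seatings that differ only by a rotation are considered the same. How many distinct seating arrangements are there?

Around a circle, 9 distinct people have 9!/9 = (8)! = 40320 rotationally distinct seatings.

40320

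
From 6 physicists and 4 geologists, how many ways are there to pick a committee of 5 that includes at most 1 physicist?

Split by how many physicists are chosen (0 through 1).
Sum: C(6,0)·C(4,5) + C(6,1)·C(4,4) = 0 + 6 = 6.

6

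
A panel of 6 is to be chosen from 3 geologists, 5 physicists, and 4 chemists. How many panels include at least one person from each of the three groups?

805

Unrestricted: C(12,6) = 924 ways to pick any 6 of the 12.
Selections missing a whole group: no geologists → C(9,6) = 84; no physicists → C(7,6) = 7; no chemists → C(8,6) = 28.
Add back selections omitting two groups (i.e. drawn from a single group): C(3,6) + C(5,6) + C(4,6) = 0.
By inclusion–exclusion: 924 − 119 + 0 = 805.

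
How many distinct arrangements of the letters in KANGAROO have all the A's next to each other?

Treat the 2 copies of A as a single block. The multiset to arrange is then {AA, G, K, N, O, O, R}, 7 items in all.
That gives (7)!/(2!) = 2520 arrangements.

2520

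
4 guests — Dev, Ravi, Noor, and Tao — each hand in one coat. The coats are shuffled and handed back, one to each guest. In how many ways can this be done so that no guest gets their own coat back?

9

Count assignments avoiding every fixed point. For any j of the 4 guests fixed to their own coat, the other 4−j can be arranged in (4−j)! ways.
By inclusion–exclusion this is Σ_{j=0}^{4} (−1)^j C(4,j)·(4−j)!.
Computing: 24 − 24 + 12 − 4 + 1 = 9.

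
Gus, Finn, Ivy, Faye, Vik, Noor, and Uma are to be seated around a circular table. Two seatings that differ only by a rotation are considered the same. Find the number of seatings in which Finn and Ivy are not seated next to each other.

Without the restriction there are (6)! = 720 seatings.
Those with Finn next to Ivy: fuse the pair into one unit and seat 6 units around a circle — 2·(5)! = 240.
Subtracting, 720 − 240 = 480.

480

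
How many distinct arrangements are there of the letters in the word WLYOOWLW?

1680

Letter multiplicities in WLYOOWLW: L×2, O×2, W×3, Y×1.
The number of distinct arrangements is 8!/(3!·2!·2!) = 40320/24 = 1680.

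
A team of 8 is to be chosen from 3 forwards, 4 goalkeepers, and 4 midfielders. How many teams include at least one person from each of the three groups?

Unrestricted: C(11,8) = 165 ways to pick any 8 of the 11.
Subtract selections that omit an entire group: no forwards → C(8,8) = 1; no goalkeepers → C(7,8) = 0; no midfielders → C(7,8) = 0.
Add back selections omitting two groups (i.e. drawn from a single group): C(3,8) + C(4,8) + C(4,8) = 0.
By inclusion–exclusion: 165 − 1 + 0 = 164.

164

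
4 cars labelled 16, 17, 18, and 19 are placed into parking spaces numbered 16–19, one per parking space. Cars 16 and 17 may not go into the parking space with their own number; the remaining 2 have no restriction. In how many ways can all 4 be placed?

14

Let Aᵢ (for i ∈ {16, 17}) be the placements that put car i in its forbidden parking space. Any j of these fix j positions, leaving (4−j)! ways to fill the rest, and there are C(2,j) ways to pick which j.
By inclusion–exclusion, the number of valid placements is Σ_{j=0}^{2} (−1)^j C(2,j)·(4−j)!.
Computing: 24 − 12 + 2 = 14.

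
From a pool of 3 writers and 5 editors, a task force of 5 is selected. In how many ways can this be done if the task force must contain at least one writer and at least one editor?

55

With no constraint there are C(8,5) = 56 possible selections.
Selections missing a whole group: no writers → C(5,5) = 1; no editors → C(3,5) = 0.
Both groups omitted at once is impossible, so 56 − 1 = 55.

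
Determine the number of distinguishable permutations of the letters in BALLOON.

Letter multiplicities in BALLOON: A×1, B×1, L×2, N×1, O×2.
The number of distinct arrangements is 7!/(2!·2!) = 5040/4 = 1260.

1260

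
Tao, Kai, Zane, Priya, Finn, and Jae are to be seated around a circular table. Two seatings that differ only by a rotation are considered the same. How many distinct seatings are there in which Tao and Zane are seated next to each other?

Glue Tao and Zane into a block (2 internal orders). Seating 5 units around a circle gives (4)! arrangements.
So 2 × (4)! = 2 × 24 = 48.

48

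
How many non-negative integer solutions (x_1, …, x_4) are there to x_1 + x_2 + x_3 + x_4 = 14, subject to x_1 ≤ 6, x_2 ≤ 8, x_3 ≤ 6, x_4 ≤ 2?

101

Without the upper bounds there are C(17,3) = 680 ways to split 14 among 4 variables.
Subtract solutions that violate a single cap (substitute x_i' = x_i − (cap_i+1)): x_1 ≥ 7 gives C(10,3) = 120; x_2 ≥ 9 gives C(8,3) = 56; x_3 ≥ 7 gives C(10,3) = 120; x_4 ≥ 3 gives C(14,3) = 364. Together 660.
Add back pairs where two caps are both exceeded: 0 + 1 + 35 + 0 + 10 + 35 = 81.
By inclusion–exclusion the count is 680 − 660 + 81 = 101.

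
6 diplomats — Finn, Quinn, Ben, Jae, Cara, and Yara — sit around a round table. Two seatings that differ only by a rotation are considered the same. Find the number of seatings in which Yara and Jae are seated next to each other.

Glue Yara and Jae into a block (2 internal orders). Seating 5 units around a circle gives (4)! arrangements.
So 2 × (4)! = 2 × 24 = 48.

48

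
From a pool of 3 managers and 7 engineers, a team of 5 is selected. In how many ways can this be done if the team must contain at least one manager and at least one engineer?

231

Total 5-person selections from all 10: C(10,5) = 252.
Selections missing a whole group: no managers → C(7,5) = 21; no engineers → C(3,5) = 0.
Both groups omitted at once is impossible, so 252 − 21 = 231.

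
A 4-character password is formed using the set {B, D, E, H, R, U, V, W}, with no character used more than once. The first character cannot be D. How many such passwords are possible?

1470

The first character has 8−1 = 7 choices (anything except D).
The remaining 3 characters are filled from the other 7 symbols without repetition: 7 × 6 × 5 = 210.
Total: 7 × 210 = 1470.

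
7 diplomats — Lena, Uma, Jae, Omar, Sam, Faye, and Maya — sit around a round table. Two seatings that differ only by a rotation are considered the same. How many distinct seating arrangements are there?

Around a circle, 7 distinct people have 7!/7 = (6)! = 720 rotationally distinct seatings.

720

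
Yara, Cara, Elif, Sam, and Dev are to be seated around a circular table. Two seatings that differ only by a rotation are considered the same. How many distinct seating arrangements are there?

Seat Yara anywhere (absorbing the rotational symmetry), then permute the other 4: (4)! = 24.

24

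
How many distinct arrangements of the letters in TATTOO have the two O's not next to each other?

40

There are 6!/(3!·2!) = 60 arrangements of TATTOO in total.
Arrangements with the O's together: treat OO as one letter, giving (5)!/(3!) = 20.
Hence 60 − 20 = 40.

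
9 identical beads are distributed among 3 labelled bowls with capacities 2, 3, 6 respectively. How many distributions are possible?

6

By stars and bars, unrestricted non-negative solutions to x_1+…+x_3 = 9 number C(9+2,2) = 55.
Subtract solutions that violate a single cap (substitute x_i' = x_i − (cap_i+1)): x_1 ≥ 3 gives C(8,2) = 28; x_2 ≥ 4 gives C(7,2) = 21; x_3 ≥ 7 gives C(4,2) = 6. Together 55.
Add back pairs where two caps are both exceeded: 6 + 0 + 0 = 6.
By inclusion–exclusion the count is 55 − 55 + 6 = 6.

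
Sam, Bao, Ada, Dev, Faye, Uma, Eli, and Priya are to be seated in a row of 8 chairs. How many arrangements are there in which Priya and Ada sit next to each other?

10080

Place the 6 others and the Priya-Ada pair as 7 objects in a line; the pair has 2 internal arrangements.
So the count is 2·(7)! = 10080.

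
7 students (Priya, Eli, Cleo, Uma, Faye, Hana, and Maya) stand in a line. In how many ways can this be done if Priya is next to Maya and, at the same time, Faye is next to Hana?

480

Treat {Priya,Maya} as one block (2 orders) and {Faye,Hana} as another (2 orders).
That leaves 5 units to arrange: 2 × 2 × 5! = 4 × 120 = 480.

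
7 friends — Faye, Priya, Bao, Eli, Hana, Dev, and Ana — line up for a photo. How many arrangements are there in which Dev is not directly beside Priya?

There are 7! = 5040 arrangements in all. If Dev and Priya are adjacent, merging them into one block gives 2·(6)! = 1440 arrangements.
Complementary counting: 5040 − 1440 = 3600.

3600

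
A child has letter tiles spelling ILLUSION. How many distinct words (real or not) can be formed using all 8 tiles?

10080

ILLUSION has 8 letters with I appearing twice and L appearing twice.
Dividing 8! = 40320 by 2!·2! = 4 for the repeated letters gives 10080.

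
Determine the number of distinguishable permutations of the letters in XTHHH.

XTHHH has 5 letters with H appearing 3 times.
Dividing 5! = 120 by 3! = 6 for the repeated letters gives 20.

20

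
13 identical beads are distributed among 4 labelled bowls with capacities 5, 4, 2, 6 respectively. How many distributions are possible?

Ignoring the caps, the number of non-negative solutions to x_1+…+x_4 = 13 is C(16,3) = 560.
Subtract solutions that violate a single cap (substitute x_i' = x_i − (cap_i+1)): x_1 ≥ 6 gives C(10,3) = 120; x_2 ≥ 5 gives C(11,3) = 165; x_3 ≥ 3 gives C(13,3) = 286; x_4 ≥ 7 gives C(9,3) = 84. Together 655.
Add back pairs where two caps are both exceeded: 10 + 35 + 1 + 56 + 4 + 20 = 126.
By inclusion–exclusion the count is 560 − 655 + 126 = 31.

31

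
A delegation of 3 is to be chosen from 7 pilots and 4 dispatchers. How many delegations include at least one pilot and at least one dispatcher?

Unrestricted: C(11,3) = 165 ways to pick any 3 of the 11.
Selections missing a whole group: no pilots → C(4,3) = 4; no dispatchers → C(7,3) = 35.
Both groups omitted at once is impossible, so 165 − 39 = 126.

126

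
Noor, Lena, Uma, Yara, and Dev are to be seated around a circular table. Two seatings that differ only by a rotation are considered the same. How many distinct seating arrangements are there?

Fix one person's seat to break rotational symmetry; the remaining 4 people can be arranged in (4)! = 24 ways.

24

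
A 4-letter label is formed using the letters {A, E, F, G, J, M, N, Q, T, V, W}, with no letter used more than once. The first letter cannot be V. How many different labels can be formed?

The first letter has 11−1 = 10 choices (anything except V).
The remaining 3 letters are filled from the other 10 symbols without repetition: 10 × 9 × 8 = 720.
Total: 10 × 720 = 7200.

7200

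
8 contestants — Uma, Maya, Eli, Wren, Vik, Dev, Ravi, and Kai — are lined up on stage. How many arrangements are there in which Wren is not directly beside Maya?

Of the 8! = 40320 arrangements, those with Wren and Maya adjacent number 2 × 7! = 10080 (treat the pair as a block with 2 internal orders).
So 40320 − 10080 = 30240 arrangements keep them apart.

30240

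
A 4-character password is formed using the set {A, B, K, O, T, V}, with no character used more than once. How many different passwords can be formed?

With no repetition, fill the 4 characters in order: 6 choices, then 5, down to 3.
That product is 6 × 5 × 4 × 3 = 360.

360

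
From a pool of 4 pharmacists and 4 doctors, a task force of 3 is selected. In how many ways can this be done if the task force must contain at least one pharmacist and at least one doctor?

With no constraint there are C(8,3) = 56 possible selections.
Selections missing a whole group: no pharmacists → C(4,3) = 4; no doctors → C(4,3) = 4.
Both groups omitted at once is impossible, so 56 − 8 = 48.

48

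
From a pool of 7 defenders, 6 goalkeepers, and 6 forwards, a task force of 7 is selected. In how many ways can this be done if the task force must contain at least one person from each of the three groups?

Total 7-person selections from all 19: C(19,7) = 50388.
Selections missing a whole group: no defenders → C(12,7) = 792; no goalkeepers → C(13,7) = 1716; no forwards → C(13,7) = 1716.
Add back selections omitting two groups (i.e. drawn from a single group): C(7,7) + C(6,7) + C(6,7) = 1.
By inclusion–exclusion: 50388 − 4224 + 1 = 46165.

46165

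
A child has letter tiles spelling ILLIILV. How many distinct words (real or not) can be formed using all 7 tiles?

140

ILLIILV has 7 letters with I appearing 3 times and L appearing 3 times.
So there are 7! / (3!·3!) = 140 distinguishable arrangements.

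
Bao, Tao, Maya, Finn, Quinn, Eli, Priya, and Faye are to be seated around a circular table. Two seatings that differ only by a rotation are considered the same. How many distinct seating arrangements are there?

5040

Around a circle, 8 distinct people have 8!/8 = (7)! = 5040 rotationally distinct seatings.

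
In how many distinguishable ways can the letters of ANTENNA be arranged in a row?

420

The 7 letters of ANTENNA have repeats: A appearing twice and N appearing 3 times.
The number of distinct arrangements is 7!/(3!·2!) = 5040/12 = 420.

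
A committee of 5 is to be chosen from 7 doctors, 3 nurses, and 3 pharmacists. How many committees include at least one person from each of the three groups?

798

Total 5-person selections from all 13: C(13,5) = 1287.
Selections missing a whole group: no doctors → C(6,5) = 6; no nurses → C(10,5) = 252; no pharmacists → C(10,5) = 252.
Add back selections omitting two groups (i.e. drawn from a single group): C(7,5) + C(3,5) + C(3,5) = 21.
By inclusion–exclusion: 1287 − 510 + 21 = 798.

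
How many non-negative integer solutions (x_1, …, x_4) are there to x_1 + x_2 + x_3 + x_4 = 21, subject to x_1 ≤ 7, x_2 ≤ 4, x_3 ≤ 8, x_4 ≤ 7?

55

By stars and bars, unrestricted non-negative solutions to x_1+…+x_4 = 21 number C(21+3,3) = 2024.
Subtract solutions that violate a single cap (substitute x_i' = x_i − (cap_i+1)): x_1 ≥ 8 gives C(16,3) = 560; x_2 ≥ 5 gives C(19,3) = 969; x_3 ≥ 9 gives C(15,3) = 455; x_4 ≥ 8 gives C(16,3) = 560. Together 2544.
Add back pairs where two caps are both exceeded: 165 + 35 + 56 + 120 + 165 + 35 = 576.
Subtract triples: 0 + 1 + 0 + 0 = 1.
By inclusion–exclusion the count is 2024 − 2544 + 576 − 1 = 55.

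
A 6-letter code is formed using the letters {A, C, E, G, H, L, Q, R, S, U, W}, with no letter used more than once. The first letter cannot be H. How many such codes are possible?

302400

The first letter has 11−1 = 10 choices (anything except H).
The remaining 5 letters are filled from the other 10 symbols without repetition: 10 × 9 × 8 × 7 × 6 = 30240.
Total: 10 × 30240 = 302400.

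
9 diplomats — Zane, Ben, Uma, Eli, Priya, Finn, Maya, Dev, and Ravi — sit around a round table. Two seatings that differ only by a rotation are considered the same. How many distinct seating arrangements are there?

40320

Fix one person's seat to break rotational symmetry; the remaining 8 people can be arranged in (8)! = 40320 ways.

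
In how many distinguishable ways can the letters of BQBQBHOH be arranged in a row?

Letter multiplicities in BQBQBHOH: B×3, H×2, O×1, Q×2.
So there are 8! / (3!·2!·2!) = 1680 distinguishable arrangements.

1680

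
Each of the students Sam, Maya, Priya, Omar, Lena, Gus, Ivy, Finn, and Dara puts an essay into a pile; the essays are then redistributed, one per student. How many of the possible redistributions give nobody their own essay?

133496

Count assignments avoiding every fixed point. For any j of the 9 students fixed to their own essay, the other 9−j can be arranged in (9−j)! ways.
By inclusion–exclusion this is Σ_{j=0}^{9} (−1)^j C(9,j)·(9−j)!.
Computing: 362880 − 362880 + 181440 − 60480 + 15120 − 3024 + 504 − 72 + 9 − 1 = 133496.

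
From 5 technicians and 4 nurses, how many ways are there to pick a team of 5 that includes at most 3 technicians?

105

Split by how many technicians are chosen (0 through 3).
Sum: C(5,0)·C(4,5) + C(5,1)·C(4,4) + C(5,2)·C(4,3) + C(5,3)·C(4,2) = 0 + 5 + 40 + 60 = 105.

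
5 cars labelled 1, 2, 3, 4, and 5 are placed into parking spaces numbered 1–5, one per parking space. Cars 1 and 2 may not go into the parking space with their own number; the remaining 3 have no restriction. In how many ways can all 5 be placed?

Let Aᵢ (for i ∈ {1, 2}) be the placements that put car i in its forbidden parking space. Any j of these fix j positions, leaving (5−j)! ways to fill the rest, and there are C(2,j) ways to pick which j.
By inclusion–exclusion, the number of valid placements is Σ_{j=0}^{2} (−1)^j C(2,j)·(5−j)!.
Computing: 120 − 48 + 6 = 78.

78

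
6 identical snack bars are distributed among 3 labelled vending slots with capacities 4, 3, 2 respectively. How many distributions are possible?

9

Without the upper bounds there are C(8,2) = 28 ways to split 6 among 3 vending slots.
Subtract solutions that violate a single cap (substitute x_i' = x_i − (cap_i+1)): x_1 ≥ 5 gives C(3,2) = 3; x_2 ≥ 4 gives C(4,2) = 6; x_3 ≥ 3 gives C(5,2) = 10. Together 19.
No two caps can be exceeded simultaneously, so the pair terms are all 0.
By inclusion–exclusion the count is 28 − 19 + 0 = 9.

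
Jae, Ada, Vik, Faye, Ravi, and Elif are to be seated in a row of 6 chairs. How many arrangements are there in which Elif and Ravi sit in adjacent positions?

240

Treat {Elif, Ravi} as a single unit. There are 5 units to order, and the pair itself can be ordered 2 ways.
So the count is 2·(5)! = 240.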